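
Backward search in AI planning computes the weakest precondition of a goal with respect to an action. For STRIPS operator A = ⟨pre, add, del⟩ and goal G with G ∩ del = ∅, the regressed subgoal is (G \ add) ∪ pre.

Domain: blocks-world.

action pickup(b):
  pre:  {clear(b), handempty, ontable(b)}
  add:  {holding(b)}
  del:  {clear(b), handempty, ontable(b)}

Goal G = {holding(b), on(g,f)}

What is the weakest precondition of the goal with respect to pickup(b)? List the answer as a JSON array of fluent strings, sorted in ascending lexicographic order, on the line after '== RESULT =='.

Compute (G \ add) ∪ pre:
  G ∩ del = {}  (empty — regression defined)
  G \ add = {holding(b), on(g,f)} \ {holding(b)} = {on(g,f)}
  ∪ pre   = {on(g,f)} ∪ {clear(b), handempty, ontable(b)}
          = {clear(b), handempty, on(g,f), ontable(b)}

== RESULT ==
["clear(b)", "handempty", "on(g,f)", "ontable(b)"]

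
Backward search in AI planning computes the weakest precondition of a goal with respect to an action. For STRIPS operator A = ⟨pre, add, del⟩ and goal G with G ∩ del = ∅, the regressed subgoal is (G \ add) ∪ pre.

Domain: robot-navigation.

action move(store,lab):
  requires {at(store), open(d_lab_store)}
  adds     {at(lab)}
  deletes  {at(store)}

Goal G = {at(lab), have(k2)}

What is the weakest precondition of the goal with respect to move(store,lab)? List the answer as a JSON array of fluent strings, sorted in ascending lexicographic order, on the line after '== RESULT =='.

Compute (G \ add) ∪ pre:
  G ∩ del = {}  (empty — regression defined)
  G \ add = {at(lab), have(k2)} \ {at(lab)} = {have(k2)}
  ∪ pre   = {have(k2)} ∪ {at(store), open(d_lab_store)}
          = {at(store), have(k2), open(d_lab_store)}

== RESULT ==
["at(store)", "have(k2)", "open(d_lab_store)"]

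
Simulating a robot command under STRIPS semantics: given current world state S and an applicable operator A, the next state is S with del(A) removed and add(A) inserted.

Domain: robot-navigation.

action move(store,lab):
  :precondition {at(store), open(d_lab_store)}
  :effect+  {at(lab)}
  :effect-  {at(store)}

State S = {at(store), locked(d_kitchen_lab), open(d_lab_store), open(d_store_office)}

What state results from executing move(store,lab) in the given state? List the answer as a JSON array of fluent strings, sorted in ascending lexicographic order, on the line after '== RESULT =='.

Compute (S \ del) ∪ add:
  pre ⊆ S: {at(store), open(d_lab_store)} ⊆ S  — applicable
  S \ del = {locked(d_kitchen_lab), open(d_lab_store), open(d_store_office)}
  ∪ add   = {at(lab), locked(d_kitchen_lab), open(d_lab_store), open(d_store_office)}

== RESULT ==
["at(lab)", "locked(d_kitchen_lab)", "open(d_lab_store)", "open(d_store_office)"]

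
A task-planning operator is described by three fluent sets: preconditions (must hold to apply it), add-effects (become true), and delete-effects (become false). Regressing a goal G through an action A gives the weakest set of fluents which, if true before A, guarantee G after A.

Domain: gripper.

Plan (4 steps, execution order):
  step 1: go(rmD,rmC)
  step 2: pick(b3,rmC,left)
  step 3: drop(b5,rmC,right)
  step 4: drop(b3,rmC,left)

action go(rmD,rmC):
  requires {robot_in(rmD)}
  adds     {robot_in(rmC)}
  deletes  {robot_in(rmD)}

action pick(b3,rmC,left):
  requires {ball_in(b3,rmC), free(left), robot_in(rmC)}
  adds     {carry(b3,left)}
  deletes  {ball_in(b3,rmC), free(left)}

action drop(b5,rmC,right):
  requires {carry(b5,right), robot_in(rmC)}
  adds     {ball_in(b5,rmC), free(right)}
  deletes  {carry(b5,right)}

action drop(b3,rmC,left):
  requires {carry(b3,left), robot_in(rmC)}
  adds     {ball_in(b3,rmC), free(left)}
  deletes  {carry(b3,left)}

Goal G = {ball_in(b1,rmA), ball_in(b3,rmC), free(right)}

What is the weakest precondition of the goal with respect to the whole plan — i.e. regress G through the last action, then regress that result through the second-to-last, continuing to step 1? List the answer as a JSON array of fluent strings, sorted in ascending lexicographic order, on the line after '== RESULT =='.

Regress step by step:
  through step 4 (drop(b3,rmC,left)): drop {ball_in(b3,rmC)}, keep {ball_in(b1,rmA), free(right)}, require {carry(b3,left), robot_in(rmC)}
    → {ball_in(b1,rmA), carry(b3,left), free(right), robot_in(rmC)}
  through step 3 (drop(b5,rmC,right)): drop {free(right)}, keep {ball_in(b1,rmA), carry(b3,left), robot_in(rmC)}, require {carry(b5,right), robot_in(rmC)}
    → {ball_in(b1,rmA), carry(b3,left), carry(b5,right), robot_in(rmC)}
  through step 2 (pick(b3,rmC,left)): drop {carry(b3,left)}, keep {ball_in(b1,rmA), carry(b5,right), robot_in(rmC)}, require {ball_in(b3,rmC), free(left), robot_in(rmC)}
    → {ball_in(b1,rmA), ball_in(b3,rmC), carry(b5,right), free(left), robot_in(rmC)}
  through step 1 (go(rmD,rmC)): drop {robot_in(rmC)}, keep {ball_in(b1,rmA), ball_in(b3,rmC), carry(b5,right), free(left)}, require {robot_in(rmD)}
    → {ball_in(b1,rmA), ball_in(b3,rmC), carry(b5,right), free(left), robot_in(rmD)}

== RESULT ==
["ball_in(b1,rmA)", "ball_in(b3,rmC)", "carry(b5,right)", "free(left)", "robot_in(rmD)"]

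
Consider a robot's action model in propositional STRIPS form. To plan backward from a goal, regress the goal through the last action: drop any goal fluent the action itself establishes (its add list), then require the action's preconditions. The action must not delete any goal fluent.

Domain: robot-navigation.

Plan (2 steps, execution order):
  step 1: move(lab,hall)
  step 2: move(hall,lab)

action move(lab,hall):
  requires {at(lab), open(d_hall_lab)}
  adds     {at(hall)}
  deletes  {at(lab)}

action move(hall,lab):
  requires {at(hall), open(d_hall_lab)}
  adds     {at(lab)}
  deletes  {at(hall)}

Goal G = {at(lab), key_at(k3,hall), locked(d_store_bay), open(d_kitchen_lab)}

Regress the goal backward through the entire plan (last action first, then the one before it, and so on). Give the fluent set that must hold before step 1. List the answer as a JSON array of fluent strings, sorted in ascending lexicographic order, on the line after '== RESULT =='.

Regress step by step:
  through step 2 (move(hall,lab)): drop {at(lab)}, keep {key_at(k3,hall), locked(d_store_bay), open(d_kitchen_lab)}, require {at(hall), open(d_hall_lab)}
    → {at(hall), key_at(k3,hall), locked(d_store_bay), open(d_hall_lab), open(d_kitchen_lab)}
  through step 1 (move(lab,hall)): drop {at(hall)}, keep {key_at(k3,hall), locked(d_store_bay), open(d_hall_lab), open(d_kitchen_lab)}, require {at(lab), open(d_hall_lab)}
    → {at(lab), key_at(k3,hall), locked(d_store_bay), open(d_hall_lab), open(d_kitchen_lab)}

== RESULT ==
["at(lab)", "key_at(k3,hall)", "locked(d_store_bay)", "open(d_hall_lab)", "open(d_kitchen_lab)"]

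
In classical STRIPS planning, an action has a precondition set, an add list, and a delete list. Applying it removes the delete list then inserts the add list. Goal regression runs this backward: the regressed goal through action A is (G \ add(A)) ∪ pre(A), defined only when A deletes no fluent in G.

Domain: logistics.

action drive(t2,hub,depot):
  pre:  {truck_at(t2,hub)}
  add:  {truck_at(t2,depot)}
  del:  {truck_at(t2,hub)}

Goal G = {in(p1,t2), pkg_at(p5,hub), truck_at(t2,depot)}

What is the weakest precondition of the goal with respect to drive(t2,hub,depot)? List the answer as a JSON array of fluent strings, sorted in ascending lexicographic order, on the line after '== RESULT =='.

Regress:
  G ∩ del = {}  (empty — regression defined)
  G \ add = {in(p1,t2), pkg_at(p5,hub), truck_at(t2,depot)} \ {truck_at(t2,depot)} = {in(p1,t2), pkg_at(p5,hub)}
  ∪ pre   = {in(p1,t2), pkg_at(p5,hub)} ∪ {truck_at(t2,hub)}
          = {in(p1,t2), pkg_at(p5,hub), truck_at(t2,hub)}

== RESULT ==
["in(p1,t2)", "pkg_at(p5,hub)", "truck_at(t2,hub)"]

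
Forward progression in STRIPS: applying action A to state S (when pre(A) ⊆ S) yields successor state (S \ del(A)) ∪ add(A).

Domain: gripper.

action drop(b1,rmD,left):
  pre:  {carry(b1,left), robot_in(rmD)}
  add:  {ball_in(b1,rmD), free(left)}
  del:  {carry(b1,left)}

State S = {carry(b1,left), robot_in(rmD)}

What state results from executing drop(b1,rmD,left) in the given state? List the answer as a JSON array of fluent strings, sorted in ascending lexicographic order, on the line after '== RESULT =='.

Progress:
  pre ⊆ S: {carry(b1,left), robot_in(rmD)} ⊆ S  — applicable
  S \ del = {robot_in(rmD)}
  ∪ add   = {ball_in(b1,rmD), free(left), robot_in(rmD)}

== RESULT ==
["ball_in(b1,rmD)", "free(left)", "robot_in(rmD)"]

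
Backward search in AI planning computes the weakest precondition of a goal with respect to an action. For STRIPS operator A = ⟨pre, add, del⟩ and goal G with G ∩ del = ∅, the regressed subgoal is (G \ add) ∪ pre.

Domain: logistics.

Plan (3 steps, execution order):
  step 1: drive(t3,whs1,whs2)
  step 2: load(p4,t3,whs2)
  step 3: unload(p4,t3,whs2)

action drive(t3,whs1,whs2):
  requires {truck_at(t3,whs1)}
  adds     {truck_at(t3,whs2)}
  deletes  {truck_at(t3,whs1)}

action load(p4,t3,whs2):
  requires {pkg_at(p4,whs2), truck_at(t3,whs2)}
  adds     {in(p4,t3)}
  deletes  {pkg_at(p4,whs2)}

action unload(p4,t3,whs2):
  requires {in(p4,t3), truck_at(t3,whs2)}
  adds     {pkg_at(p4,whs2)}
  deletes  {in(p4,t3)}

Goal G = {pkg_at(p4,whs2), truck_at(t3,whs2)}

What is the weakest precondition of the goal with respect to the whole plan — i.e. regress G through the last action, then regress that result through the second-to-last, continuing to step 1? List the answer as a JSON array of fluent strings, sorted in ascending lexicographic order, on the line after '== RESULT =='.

Regress step by step:
  through step 3 (unload(p4,t3,whs2)): drop {pkg_at(p4,whs2)}, keep {truck_at(t3,whs2)}, require {in(p4,t3), truck_at(t3,whs2)}
    → {in(p4,t3), truck_at(t3,whs2)}
  through step 2 (load(p4,t3,whs2)): drop {in(p4,t3)}, keep {truck_at(t3,whs2)}, require {pkg_at(p4,whs2), truck_at(t3,whs2)}
    → {pkg_at(p4,whs2), truck_at(t3,whs2)}
  through step 1 (drive(t3,whs1,whs2)): drop {truck_at(t3,whs2)}, keep {pkg_at(p4,whs2)}, require {truck_at(t3,whs1)}
    → {pkg_at(p4,whs2), truck_at(t3,whs1)}

== RESULT ==
["pkg_at(p4,whs2)", "truck_at(t3,whs1)"]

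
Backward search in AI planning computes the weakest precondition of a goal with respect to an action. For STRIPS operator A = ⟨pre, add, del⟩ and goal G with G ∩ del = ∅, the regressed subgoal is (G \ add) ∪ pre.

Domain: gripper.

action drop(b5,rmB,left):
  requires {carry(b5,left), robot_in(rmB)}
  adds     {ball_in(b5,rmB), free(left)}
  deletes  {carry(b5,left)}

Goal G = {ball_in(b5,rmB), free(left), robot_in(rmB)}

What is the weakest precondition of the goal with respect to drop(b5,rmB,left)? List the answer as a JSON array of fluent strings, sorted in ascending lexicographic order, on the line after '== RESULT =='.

Compute (G \ add) ∪ pre:
  G ∩ del = {}  (empty — regression defined)
  G \ add = {ball_in(b5,rmB), free(left), robot_in(rmB)} \ {ball_in(b5,rmB), free(left)} = {robot_in(rmB)}
  ∪ pre   = {robot_in(rmB)} ∪ {carry(b5,left), robot_in(rmB)}
          = {carry(b5,left), robot_in(rmB)}

== RESULT ==
["carry(b5,left)", "robot_in(rmB)"]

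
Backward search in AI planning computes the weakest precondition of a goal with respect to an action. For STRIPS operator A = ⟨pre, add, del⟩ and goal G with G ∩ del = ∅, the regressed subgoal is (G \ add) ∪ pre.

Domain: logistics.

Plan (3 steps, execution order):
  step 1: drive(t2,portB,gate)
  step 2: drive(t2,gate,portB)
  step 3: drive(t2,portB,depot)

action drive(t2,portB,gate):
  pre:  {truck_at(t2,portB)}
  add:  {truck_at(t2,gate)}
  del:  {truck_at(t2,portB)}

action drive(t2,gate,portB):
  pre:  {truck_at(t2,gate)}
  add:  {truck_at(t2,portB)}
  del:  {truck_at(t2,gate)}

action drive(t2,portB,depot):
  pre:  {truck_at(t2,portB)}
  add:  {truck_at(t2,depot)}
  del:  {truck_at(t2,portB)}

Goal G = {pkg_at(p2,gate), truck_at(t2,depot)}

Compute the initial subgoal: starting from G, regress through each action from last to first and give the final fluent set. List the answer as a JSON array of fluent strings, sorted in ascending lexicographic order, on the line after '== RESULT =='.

Regress step by step:
  through step 3 (drive(t2,portB,depot)): drop {truck_at(t2,depot)}, keep {pkg_at(p2,gate)}, require {truck_at(t2,portB)}
    → {pkg_at(p2,gate), truck_at(t2,portB)}
  through step 2 (drive(t2,gate,portB)): drop {truck_at(t2,portB)}, keep {pkg_at(p2,gate)}, require {truck_at(t2,gate)}
    → {pkg_at(p2,gate), truck_at(t2,gate)}
  through step 1 (drive(t2,portB,gate)): drop {truck_at(t2,gate)}, keep {pkg_at(p2,gate)}, require {truck_at(t2,portB)}
    → {pkg_at(p2,gate), truck_at(t2,portB)}

== RESULT ==
["pkg_at(p2,gate)", "truck_at(t2,portB)"]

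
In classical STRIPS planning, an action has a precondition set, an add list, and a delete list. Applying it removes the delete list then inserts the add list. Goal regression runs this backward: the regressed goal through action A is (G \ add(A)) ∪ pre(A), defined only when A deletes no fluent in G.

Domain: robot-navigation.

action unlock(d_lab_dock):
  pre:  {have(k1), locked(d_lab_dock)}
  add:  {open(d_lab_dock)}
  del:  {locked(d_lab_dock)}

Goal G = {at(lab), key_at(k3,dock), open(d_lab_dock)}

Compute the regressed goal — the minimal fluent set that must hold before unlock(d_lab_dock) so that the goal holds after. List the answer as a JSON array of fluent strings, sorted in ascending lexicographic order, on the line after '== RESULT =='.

Compute (G \ add) ∪ pre:
  G ∩ del = {}  (empty — regression defined)
  G \ add = {at(lab), key_at(k3,dock), open(d_lab_dock)} \ {open(d_lab_dock)} = {at(lab), key_at(k3,dock)}
  ∪ pre   = {at(lab), key_at(k3,dock)} ∪ {have(k1), locked(d_lab_dock)}
          = {at(lab), have(k1), key_at(k3,dock), locked(d_lab_dock)}

== RESULT ==
["at(lab)", "have(k1)", "key_at(k3,dock)", "locked(d_lab_dock)"]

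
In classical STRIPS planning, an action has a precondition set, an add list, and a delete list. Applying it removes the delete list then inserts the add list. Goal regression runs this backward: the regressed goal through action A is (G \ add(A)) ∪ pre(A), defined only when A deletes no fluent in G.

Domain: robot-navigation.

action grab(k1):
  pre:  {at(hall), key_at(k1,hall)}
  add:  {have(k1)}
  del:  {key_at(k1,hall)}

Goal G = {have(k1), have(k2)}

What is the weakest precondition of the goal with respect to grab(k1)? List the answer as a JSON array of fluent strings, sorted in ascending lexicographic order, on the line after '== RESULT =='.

Regress:
  G ∩ del = {}  (empty — regression defined)
  G \ add = {have(k1), have(k2)} \ {have(k1)} = {have(k2)}
  ∪ pre   = {have(k2)} ∪ {at(hall), key_at(k1,hall)}
          = {at(hall), have(k2), key_at(k1,hall)}

== RESULT ==
["at(hall)", "have(k2)", "key_at(k1,hall)"]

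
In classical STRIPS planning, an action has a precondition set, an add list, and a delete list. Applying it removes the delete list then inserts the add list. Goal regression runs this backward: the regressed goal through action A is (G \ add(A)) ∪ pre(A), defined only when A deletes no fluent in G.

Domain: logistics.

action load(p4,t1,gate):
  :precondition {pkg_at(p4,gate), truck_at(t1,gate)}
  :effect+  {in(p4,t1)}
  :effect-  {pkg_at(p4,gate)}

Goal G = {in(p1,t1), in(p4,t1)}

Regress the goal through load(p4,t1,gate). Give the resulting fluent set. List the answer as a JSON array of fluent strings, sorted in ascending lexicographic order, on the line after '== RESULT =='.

Compute (G \ add) ∪ pre:
  G ∩ del = {}  (empty — regression defined)
  G \ add = {in(p1,t1), in(p4,t1)} \ {in(p4,t1)} = {in(p1,t1)}
  ∪ pre   = {in(p1,t1)} ∪ {pkg_at(p4,gate), truck_at(t1,gate)}
          = {in(p1,t1), pkg_at(p4,gate), truck_at(t1,gate)}

== RESULT ==
["in(p1,t1)", "pkg_at(p4,gate)", "truck_at(t1,gate)"]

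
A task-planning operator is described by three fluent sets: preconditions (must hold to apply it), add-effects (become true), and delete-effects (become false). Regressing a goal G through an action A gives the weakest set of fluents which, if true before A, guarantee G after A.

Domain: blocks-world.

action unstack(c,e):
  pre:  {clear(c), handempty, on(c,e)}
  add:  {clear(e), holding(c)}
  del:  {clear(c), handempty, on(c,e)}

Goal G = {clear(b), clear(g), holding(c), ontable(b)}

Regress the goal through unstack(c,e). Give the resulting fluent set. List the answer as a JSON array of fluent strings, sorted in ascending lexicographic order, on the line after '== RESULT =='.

Compute (G \ add) ∪ pre:
  G ∩ del = {}  (empty — regression defined)
  G \ add = {clear(b), clear(g), holding(c), ontable(b)} \ {clear(e), holding(c)} = {clear(b), clear(g), ontable(b)}
  ∪ pre   = {clear(b), clear(g), ontable(b)} ∪ {clear(c), handempty, on(c,e)}
          = {clear(b), clear(c), clear(g), handempty, on(c,e), ontable(b)}

== RESULT ==
["clear(b)", "clear(c)", "clear(g)", "handempty", "on(c,e)", "ontable(b)"]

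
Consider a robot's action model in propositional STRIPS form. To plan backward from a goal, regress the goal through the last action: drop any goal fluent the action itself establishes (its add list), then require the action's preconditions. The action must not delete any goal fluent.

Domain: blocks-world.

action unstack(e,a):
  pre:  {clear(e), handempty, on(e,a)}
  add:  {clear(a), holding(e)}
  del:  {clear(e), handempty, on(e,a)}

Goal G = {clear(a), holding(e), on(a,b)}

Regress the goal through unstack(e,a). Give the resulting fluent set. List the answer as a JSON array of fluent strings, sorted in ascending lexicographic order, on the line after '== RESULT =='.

Compute (G \ add) ∪ pre:
  G ∩ del = {}  (empty — regression defined)
  G \ add = {clear(a), holding(e), on(a,b)} \ {clear(a), holding(e)} = {on(a,b)}
  ∪ pre   = {on(a,b)} ∪ {clear(e), handempty, on(e,a)}
          = {clear(e), handempty, on(a,b), on(e,a)}

== RESULT ==
["clear(e)", "handempty", "on(a,b)", "on(e,a)"]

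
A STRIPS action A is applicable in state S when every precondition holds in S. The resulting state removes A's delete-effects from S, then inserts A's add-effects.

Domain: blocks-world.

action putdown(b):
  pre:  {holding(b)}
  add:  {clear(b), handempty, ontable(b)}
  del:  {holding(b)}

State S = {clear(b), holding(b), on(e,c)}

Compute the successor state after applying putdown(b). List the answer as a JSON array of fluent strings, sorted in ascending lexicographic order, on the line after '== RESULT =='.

Compute (S \ del) ∪ add:
  pre ⊆ S: {holding(b)} ⊆ S  — applicable
  S \ del = {clear(b), on(e,c)}
  ∪ add   = {clear(b), handempty, on(e,c), ontable(b)}

== RESULT ==
["clear(b)", "handempty", "on(e,c)", "ontable(b)"]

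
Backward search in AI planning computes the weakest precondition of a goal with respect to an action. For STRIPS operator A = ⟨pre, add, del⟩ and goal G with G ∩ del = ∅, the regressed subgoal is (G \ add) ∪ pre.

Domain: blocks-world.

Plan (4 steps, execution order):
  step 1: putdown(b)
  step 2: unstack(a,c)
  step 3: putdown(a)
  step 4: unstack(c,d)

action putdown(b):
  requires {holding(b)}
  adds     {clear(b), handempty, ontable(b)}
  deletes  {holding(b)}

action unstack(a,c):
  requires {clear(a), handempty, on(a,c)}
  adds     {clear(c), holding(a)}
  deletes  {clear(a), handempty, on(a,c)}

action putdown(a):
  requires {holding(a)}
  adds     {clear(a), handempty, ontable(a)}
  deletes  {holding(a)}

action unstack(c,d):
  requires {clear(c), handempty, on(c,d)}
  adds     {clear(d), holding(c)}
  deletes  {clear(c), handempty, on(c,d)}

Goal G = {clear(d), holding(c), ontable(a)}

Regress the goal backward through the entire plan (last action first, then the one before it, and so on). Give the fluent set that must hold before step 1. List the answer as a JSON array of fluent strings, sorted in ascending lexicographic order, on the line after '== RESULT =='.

Regress step by step:
  through step 4 (unstack(c,d)): drop {clear(d), holding(c)}, keep {ontable(a)}, require {clear(c), handempty, on(c,d)}
    → {clear(c), handempty, on(c,d), ontable(a)}
  through step 3 (putdown(a)): drop {handempty, ontable(a)}, keep {clear(c), on(c,d)}, require {holding(a)}
    → {clear(c), holding(a), on(c,d)}
  through step 2 (unstack(a,c)): drop {clear(c), holding(a)}, keep {on(c,d)}, require {clear(a), handempty, on(a,c)}
    → {clear(a), handempty, on(a,c), on(c,d)}
  through step 1 (putdown(b)): drop {handempty}, keep {clear(a), on(a,c), on(c,d)}, require {holding(b)}
    → {clear(a), holding(b), on(a,c), on(c,d)}

== RESULT ==
["clear(a)", "holding(b)", "on(a,c)", "on(c,d)"]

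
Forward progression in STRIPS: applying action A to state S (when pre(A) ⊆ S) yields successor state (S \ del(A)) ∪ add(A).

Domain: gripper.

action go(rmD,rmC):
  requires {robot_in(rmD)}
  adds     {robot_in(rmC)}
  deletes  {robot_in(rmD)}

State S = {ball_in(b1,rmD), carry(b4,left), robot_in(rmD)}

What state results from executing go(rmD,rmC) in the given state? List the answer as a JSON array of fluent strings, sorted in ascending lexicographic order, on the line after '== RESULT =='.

Progress:
  pre ⊆ S: {robot_in(rmD)} ⊆ S  — applicable
  S \ del = {ball_in(b1,rmD), carry(b4,left)}
  ∪ add   = {ball_in(b1,rmD), carry(b4,left), robot_in(rmC)}

== RESULT ==
["ball_in(b1,rmD)", "carry(b4,left)", "robot_in(rmC)"]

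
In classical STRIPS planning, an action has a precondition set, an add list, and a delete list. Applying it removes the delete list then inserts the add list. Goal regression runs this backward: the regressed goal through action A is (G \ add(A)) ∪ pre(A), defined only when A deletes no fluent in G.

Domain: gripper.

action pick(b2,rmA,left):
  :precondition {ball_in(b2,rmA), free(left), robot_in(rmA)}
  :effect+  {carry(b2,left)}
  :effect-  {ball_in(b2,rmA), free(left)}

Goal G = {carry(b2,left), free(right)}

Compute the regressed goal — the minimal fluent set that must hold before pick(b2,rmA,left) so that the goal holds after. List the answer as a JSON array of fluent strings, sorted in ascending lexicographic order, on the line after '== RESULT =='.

Compute (G \ add) ∪ pre:
  G ∩ del = {}  (empty — regression defined)
  G \ add = {carry(b2,left), free(right)} \ {carry(b2,left)} = {free(right)}
  ∪ pre   = {free(right)} ∪ {ball_in(b2,rmA), free(left), robot_in(rmA)}
          = {ball_in(b2,rmA), free(left), free(right), robot_in(rmA)}

== RESULT ==
["ball_in(b2,rmA)", "free(left)", "free(right)", "robot_in(rmA)"]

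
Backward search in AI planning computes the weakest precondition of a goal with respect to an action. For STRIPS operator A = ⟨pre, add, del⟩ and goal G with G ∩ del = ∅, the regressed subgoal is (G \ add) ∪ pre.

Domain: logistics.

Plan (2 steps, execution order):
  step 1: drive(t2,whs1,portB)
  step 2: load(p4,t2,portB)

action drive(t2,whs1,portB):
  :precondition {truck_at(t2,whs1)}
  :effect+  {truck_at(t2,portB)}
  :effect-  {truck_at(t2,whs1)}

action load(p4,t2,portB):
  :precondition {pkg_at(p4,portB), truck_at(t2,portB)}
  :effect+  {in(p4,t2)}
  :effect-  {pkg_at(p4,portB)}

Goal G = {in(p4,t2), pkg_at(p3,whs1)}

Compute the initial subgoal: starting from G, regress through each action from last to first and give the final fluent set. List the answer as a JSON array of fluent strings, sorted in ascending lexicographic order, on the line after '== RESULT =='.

Regress step by step:
  through step 2 (load(p4,t2,portB)): drop {in(p4,t2)}, keep {pkg_at(p3,whs1)}, require {pkg_at(p4,portB), truck_at(t2,portB)}
    → {pkg_at(p3,whs1), pkg_at(p4,portB), truck_at(t2,portB)}
  through step 1 (drive(t2,whs1,portB)): drop {truck_at(t2,portB)}, keep {pkg_at(p3,whs1), pkg_at(p4,portB)}, require {truck_at(t2,whs1)}
    → {pkg_at(p3,whs1), pkg_at(p4,portB), truck_at(t2,whs1)}

== RESULT ==
["pkg_at(p3,whs1)", "pkg_at(p4,portB)", "truck_at(t2,whs1)"]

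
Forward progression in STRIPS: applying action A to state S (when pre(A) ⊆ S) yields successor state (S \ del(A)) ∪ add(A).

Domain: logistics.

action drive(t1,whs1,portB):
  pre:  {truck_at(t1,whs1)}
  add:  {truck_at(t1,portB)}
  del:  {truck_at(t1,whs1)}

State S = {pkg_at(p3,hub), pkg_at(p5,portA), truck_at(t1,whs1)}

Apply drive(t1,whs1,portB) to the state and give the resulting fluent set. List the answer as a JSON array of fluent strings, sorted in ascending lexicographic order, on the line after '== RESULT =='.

Compute (S \ del) ∪ add:
  pre ⊆ S: {truck_at(t1,whs1)} ⊆ S  — applicable
  S \ del = {pkg_at(p3,hub), pkg_at(p5,portA)}
  ∪ add   = {pkg_at(p3,hub), pkg_at(p5,portA), truck_at(t1,portB)}

== RESULT ==
["pkg_at(p3,hub)", "pkg_at(p5,portA)", "truck_at(t1,portB)"]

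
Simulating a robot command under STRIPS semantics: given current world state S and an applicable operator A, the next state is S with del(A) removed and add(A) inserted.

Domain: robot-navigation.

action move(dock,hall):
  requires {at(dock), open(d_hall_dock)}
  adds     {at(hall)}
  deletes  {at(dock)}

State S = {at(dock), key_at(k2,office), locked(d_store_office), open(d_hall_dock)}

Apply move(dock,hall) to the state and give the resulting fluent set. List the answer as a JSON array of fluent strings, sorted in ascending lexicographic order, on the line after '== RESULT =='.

Compute (S \ del) ∪ add:
  pre ⊆ S: {at(dock), open(d_hall_dock)} ⊆ S  — applicable
  S \ del = {key_at(k2,office), locked(d_store_office), open(d_hall_dock)}
  ∪ add   = {at(hall), key_at(k2,office), locked(d_store_office), open(d_hall_dock)}

== RESULT ==
["at(hall)", "key_at(k2,office)", "locked(d_store_office)", "open(d_hall_dock)"]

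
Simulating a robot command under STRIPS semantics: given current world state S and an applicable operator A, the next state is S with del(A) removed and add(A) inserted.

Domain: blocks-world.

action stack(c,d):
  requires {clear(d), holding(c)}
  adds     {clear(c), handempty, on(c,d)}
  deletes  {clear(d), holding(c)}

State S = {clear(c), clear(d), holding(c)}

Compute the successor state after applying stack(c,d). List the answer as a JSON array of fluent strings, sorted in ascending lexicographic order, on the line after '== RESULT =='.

Compute (S \ del) ∪ add:
  pre ⊆ S: {clear(d), holding(c)} ⊆ S  — applicable
  S \ del = {clear(c)}
  ∪ add   = {clear(c), handempty, on(c,d)}

== RESULT ==
["clear(c)", "handempty", "on(c,d)"]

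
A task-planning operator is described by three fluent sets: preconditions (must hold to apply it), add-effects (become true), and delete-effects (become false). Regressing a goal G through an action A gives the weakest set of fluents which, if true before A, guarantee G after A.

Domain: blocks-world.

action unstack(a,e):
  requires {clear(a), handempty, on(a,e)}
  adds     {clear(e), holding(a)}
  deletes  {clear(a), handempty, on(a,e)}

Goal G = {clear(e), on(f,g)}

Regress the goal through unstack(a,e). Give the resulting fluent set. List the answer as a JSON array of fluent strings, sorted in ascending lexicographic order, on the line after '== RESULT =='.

Regress:
  G ∩ del = {}  (empty — regression defined)
  G \ add = {clear(e), on(f,g)} \ {clear(e), holding(a)} = {on(f,g)}
  ∪ pre   = {on(f,g)} ∪ {clear(a), handempty, on(a,e)}
          = {clear(a), handempty, on(a,e), on(f,g)}

== RESULT ==
["clear(a)", "handempty", "on(a,e)", "on(f,g)"]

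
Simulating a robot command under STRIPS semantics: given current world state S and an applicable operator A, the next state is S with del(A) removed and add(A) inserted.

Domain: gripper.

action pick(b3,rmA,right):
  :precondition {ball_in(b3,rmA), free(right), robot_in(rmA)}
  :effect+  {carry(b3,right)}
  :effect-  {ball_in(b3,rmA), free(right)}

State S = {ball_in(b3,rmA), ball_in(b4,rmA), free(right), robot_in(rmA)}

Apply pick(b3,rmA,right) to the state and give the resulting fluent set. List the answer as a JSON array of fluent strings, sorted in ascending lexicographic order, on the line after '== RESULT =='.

Compute (S \ del) ∪ add:
  pre ⊆ S: {ball_in(b3,rmA), free(right), robot_in(rmA)} ⊆ S  — applicable
  S \ del = {ball_in(b4,rmA), robot_in(rmA)}
  ∪ add   = {ball_in(b4,rmA), carry(b3,right), robot_in(rmA)}

== RESULT ==
["ball_in(b4,rmA)", "carry(b3,right)", "robot_in(rmA)"]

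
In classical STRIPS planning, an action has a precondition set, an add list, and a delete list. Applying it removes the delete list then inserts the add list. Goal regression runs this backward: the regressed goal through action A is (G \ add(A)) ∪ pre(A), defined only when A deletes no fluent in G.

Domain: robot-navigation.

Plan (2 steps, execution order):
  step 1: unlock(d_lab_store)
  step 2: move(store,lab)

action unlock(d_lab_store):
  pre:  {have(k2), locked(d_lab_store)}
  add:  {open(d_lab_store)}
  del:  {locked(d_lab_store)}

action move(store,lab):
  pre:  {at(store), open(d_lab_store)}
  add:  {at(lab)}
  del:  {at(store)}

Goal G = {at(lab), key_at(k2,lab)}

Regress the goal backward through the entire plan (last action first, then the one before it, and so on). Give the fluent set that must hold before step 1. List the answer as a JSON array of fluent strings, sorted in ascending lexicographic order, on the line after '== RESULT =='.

Work backward from the goal:
  through step 2 (move(store,lab)): drop {at(lab)}, keep {key_at(k2,lab)}, require {at(store), open(d_lab_store)}
    → {at(store), key_at(k2,lab), open(d_lab_store)}
  through step 1 (unlock(d_lab_store)): drop {open(d_lab_store)}, keep {at(store), key_at(k2,lab)}, require {have(k2), locked(d_lab_store)}
    → {at(store), have(k2), key_at(k2,lab), locked(d_lab_store)}

== RESULT ==
["at(store)", "have(k2)", "key_at(k2,lab)", "locked(d_lab_store)"]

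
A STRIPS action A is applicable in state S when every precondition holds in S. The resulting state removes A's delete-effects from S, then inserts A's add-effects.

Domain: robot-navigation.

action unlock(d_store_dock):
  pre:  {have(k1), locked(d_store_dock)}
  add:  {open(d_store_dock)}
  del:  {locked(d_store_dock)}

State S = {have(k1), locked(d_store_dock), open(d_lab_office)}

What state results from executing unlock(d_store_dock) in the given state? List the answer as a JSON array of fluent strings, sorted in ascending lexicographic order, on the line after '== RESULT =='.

Progress:
  pre ⊆ S: {have(k1), locked(d_store_dock)} ⊆ S  — applicable
  S \ del = {have(k1), open(d_lab_office)}
  ∪ add   = {have(k1), open(d_lab_office), open(d_store_dock)}

== RESULT ==
["have(k1)", "open(d_lab_office)", "open(d_store_dock)"]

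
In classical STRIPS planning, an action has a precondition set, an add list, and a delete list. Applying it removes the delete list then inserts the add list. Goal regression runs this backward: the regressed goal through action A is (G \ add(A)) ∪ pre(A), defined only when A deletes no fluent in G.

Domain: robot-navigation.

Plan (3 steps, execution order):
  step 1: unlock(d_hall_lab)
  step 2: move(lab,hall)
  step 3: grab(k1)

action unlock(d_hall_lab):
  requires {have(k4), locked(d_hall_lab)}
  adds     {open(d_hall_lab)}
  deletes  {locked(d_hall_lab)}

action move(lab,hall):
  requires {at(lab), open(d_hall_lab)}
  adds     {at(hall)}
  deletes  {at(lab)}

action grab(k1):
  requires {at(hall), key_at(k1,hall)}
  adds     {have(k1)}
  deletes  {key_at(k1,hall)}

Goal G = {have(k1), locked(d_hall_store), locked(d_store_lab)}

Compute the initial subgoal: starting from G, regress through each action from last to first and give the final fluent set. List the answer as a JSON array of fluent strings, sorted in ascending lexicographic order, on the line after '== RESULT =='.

Work backward from the goal:
  through step 3 (grab(k1)): drop {have(k1)}, keep {locked(d_hall_store), locked(d_store_lab)}, require {at(hall), key_at(k1,hall)}
    → {at(hall), key_at(k1,hall), locked(d_hall_store), locked(d_store_lab)}
  through step 2 (move(lab,hall)): drop {at(hall)}, keep {key_at(k1,hall), locked(d_hall_store), locked(d_store_lab)}, require {at(lab), open(d_hall_lab)}
    → {at(lab), key_at(k1,hall), locked(d_hall_store), locked(d_store_lab), open(d_hall_lab)}
  through step 1 (unlock(d_hall_lab)): drop {open(d_hall_lab)}, keep {at(lab), key_at(k1,hall), locked(d_hall_store), locked(d_store_lab)}, require {have(k4), locked(d_hall_lab)}
    → {at(lab), have(k4), key_at(k1,hall), locked(d_hall_lab), locked(d_hall_store), locked(d_store_lab)}

== RESULT ==
["at(lab)", "have(k4)", "key_at(k1,hall)", "locked(d_hall_lab)", "locked(d_hall_store)", "locked(d_store_lab)"]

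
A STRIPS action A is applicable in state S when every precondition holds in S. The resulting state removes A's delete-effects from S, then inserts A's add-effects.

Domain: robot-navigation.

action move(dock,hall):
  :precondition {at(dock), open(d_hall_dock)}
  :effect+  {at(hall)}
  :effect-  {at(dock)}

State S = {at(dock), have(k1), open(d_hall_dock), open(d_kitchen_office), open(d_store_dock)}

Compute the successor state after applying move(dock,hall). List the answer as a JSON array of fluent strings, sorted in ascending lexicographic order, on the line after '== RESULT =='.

Progress:
  pre ⊆ S: {at(dock), open(d_hall_dock)} ⊆ S  — applicable
  S \ del = {have(k1), open(d_hall_dock), open(d_kitchen_office), open(d_store_dock)}
  ∪ add   = {at(hall), have(k1), open(d_hall_dock), open(d_kitchen_office), open(d_store_dock)}

== RESULT ==
["at(hall)", "have(k1)", "open(d_hall_dock)", "open(d_kitchen_office)", "open(d_store_dock)"]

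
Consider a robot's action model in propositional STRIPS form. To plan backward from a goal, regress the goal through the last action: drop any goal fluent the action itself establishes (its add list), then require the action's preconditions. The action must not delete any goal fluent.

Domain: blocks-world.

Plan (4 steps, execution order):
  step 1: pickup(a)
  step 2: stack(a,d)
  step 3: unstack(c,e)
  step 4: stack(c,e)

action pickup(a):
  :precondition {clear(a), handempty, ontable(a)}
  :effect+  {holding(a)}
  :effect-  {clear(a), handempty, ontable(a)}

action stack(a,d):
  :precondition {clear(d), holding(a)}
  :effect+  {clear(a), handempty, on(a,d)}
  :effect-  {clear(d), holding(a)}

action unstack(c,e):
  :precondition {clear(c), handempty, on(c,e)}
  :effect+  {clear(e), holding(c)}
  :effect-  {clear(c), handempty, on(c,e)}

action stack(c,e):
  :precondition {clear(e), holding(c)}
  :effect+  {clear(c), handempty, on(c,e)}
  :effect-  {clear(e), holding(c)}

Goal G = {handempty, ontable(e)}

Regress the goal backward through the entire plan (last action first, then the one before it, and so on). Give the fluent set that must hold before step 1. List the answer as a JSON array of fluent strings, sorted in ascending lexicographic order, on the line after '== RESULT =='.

Work backward from the goal:
  through step 4 (stack(c,e)): drop {handempty}, keep {ontable(e)}, require {clear(e), holding(c)}
    → {clear(e), holding(c), ontable(e)}
  through step 3 (unstack(c,e)): drop {clear(e), holding(c)}, keep {ontable(e)}, require {clear(c), handempty, on(c,e)}
    → {clear(c), handempty, on(c,e), ontable(e)}
  through step 2 (stack(a,d)): drop {handempty}, keep {clear(c), on(c,e), ontable(e)}, require {clear(d), holding(a)}
    → {clear(c), clear(d), holding(a), on(c,e), ontable(e)}
  through step 1 (pickup(a)): drop {holding(a)}, keep {clear(c), clear(d), on(c,e), ontable(e)}, require {clear(a), handempty, ontable(a)}
    → {clear(a), clear(c), clear(d), handempty, on(c,e), ontable(a), ontable(e)}

== RESULT ==
["clear(a)", "clear(c)", "clear(d)", "handempty", "on(c,e)", "ontable(a)", "ontable(e)"]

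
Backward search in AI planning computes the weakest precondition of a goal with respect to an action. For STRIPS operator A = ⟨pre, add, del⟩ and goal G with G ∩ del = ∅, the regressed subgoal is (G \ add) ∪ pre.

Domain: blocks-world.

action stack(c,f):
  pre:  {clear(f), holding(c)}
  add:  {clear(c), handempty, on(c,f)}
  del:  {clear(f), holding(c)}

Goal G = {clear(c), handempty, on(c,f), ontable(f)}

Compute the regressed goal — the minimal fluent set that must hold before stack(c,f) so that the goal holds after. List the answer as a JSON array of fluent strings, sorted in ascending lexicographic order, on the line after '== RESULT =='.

Regress:
  G ∩ del = {}  (empty — regression defined)
  G \ add = {clear(c), handempty, on(c,f), ontable(f)} \ {clear(c), handempty, on(c,f)} = {ontable(f)}
  ∪ pre   = {ontable(f)} ∪ {clear(f), holding(c)}
          = {clear(f), holding(c), ontable(f)}

== RESULT ==
["clear(f)", "holding(c)", "ontable(f)"]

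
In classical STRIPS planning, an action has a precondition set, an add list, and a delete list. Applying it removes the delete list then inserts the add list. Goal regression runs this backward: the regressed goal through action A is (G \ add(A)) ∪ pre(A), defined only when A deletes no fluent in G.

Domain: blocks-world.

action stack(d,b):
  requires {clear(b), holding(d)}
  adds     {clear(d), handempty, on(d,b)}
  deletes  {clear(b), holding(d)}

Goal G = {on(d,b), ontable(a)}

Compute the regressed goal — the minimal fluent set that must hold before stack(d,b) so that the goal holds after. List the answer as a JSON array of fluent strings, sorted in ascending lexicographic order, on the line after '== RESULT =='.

Compute (G \ add) ∪ pre:
  G ∩ del = {}  (empty — regression defined)
  G \ add = {on(d,b), ontable(a)} \ {clear(d), handempty, on(d,b)} = {ontable(a)}
  ∪ pre   = {ontable(a)} ∪ {clear(b), holding(d)}
          = {clear(b), holding(d), ontable(a)}

== RESULT ==
["clear(b)", "holding(d)", "ontable(a)"]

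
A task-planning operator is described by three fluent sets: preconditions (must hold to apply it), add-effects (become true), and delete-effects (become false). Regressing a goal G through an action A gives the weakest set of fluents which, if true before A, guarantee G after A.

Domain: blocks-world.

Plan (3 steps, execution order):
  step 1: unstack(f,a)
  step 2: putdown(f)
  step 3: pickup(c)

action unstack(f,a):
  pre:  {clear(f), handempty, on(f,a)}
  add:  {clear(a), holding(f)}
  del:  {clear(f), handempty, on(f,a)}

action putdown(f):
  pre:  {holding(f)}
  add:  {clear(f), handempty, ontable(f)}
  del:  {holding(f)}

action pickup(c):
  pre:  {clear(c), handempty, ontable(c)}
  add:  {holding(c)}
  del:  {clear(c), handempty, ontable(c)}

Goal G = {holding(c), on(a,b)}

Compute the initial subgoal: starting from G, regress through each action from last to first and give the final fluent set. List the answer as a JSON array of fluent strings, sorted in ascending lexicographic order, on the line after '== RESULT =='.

Work backward from the goal:
  through step 3 (pickup(c)): drop {holding(c)}, keep {on(a,b)}, require {clear(c), handempty, ontable(c)}
    → {clear(c), handempty, on(a,b), ontable(c)}
  through step 2 (putdown(f)): drop {handempty}, keep {clear(c), on(a,b), ontable(c)}, require {holding(f)}
    → {clear(c), holding(f), on(a,b), ontable(c)}
  through step 1 (unstack(f,a)): drop {holding(f)}, keep {clear(c), on(a,b), ontable(c)}, require {clear(f), handempty, on(f,a)}
    → {clear(c), clear(f), handempty, on(a,b), on(f,a), ontable(c)}

== RESULT ==
["clear(c)", "clear(f)", "handempty", "on(a,b)", "on(f,a)", "ontable(c)"]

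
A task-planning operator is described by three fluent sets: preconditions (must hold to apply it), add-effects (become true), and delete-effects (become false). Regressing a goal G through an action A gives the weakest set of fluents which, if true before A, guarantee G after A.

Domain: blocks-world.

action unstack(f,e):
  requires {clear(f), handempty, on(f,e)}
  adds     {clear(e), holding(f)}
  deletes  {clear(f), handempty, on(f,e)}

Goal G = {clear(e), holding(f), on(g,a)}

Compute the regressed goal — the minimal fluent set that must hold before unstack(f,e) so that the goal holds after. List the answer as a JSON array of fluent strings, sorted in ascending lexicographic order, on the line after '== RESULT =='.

Compute (G \ add) ∪ pre:
  G ∩ del = {}  (empty — regression defined)
  G \ add = {clear(e), holding(f), on(g,a)} \ {clear(e), holding(f)} = {on(g,a)}
  ∪ pre   = {on(g,a)} ∪ {clear(f), handempty, on(f,e)}
          = {clear(f), handempty, on(f,e), on(g,a)}

== RESULT ==
["clear(f)", "handempty", "on(f,e)", "on(g,a)"]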